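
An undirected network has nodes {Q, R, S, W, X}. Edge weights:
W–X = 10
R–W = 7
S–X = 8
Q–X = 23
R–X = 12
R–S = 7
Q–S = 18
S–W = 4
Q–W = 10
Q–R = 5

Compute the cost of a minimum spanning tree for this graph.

24

Grow the tree from W using Prim:
Step 1: frontier [S–W 4, R–W 7, Q–W 10, W–X 10] → take S–W (4); add S.
Step 2: frontier [R–S 7, S–X 8, Q–S 18, R–W 7, Q–W 10, W–X 10] → take R–S (7); add R.
Step 3: frontier [Q–R 5, R–X 12, S–X 8, Q–S 18, Q–W 10, W–X 10] → take Q–R (5); add Q.
Step 4: frontier [Q–X 23, R–X 12, S–X 8, W–X 10] → take S–X (8); add X.
MST edges: S–W, R–S, Q–R, S–X; total weight 4+7+5+8 = 24.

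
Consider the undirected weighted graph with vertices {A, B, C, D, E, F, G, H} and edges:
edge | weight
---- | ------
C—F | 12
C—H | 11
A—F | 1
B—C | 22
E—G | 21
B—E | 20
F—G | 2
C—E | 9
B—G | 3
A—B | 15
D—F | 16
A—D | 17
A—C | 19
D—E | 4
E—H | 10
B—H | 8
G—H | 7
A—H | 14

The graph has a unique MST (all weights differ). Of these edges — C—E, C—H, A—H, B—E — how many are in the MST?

1

Kruskal's algorithm — process edges by increasing weight (ties by edge label):
A—F (1): add — endpoints in different components.
F—G (2): add — endpoints in different components.
B—G (3): add — endpoints in different components.
D—E (4): add — endpoints in different components.
G—H (7): add — endpoints in different components.
B—H (8): skip — B and H already connected.
C—E (9): add — endpoints in different components.
E—H (10): add — endpoints in different components.
MST edge set: {A—F, F—G, B—G, D—E, G—H, C—E, E—H}.
Of the listed edges, {C—E} are in the MST → 1.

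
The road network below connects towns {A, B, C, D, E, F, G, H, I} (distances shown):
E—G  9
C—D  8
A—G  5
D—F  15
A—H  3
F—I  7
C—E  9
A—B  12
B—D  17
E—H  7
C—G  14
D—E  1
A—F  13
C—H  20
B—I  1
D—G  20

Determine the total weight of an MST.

44

Grow the tree from F using Prim:
Step 1: cheapest edge leaving the tree is F—I (7); add I.
Step 2: cheapest edge leaving the tree is B—I (1); add B.
Step 3: cheapest edge leaving the tree is A—B (12); add A.
Step 4: cheapest edge leaving the tree is A—H (3); add H.
Step 5: cheapest edge leaving the tree is A—G (5); add G.
Step 6: cheapest edge leaving the tree is E—H (7); add E.
Step 7: cheapest edge leaving the tree is D—E (1); add D.
Step 8: cheapest edge leaving the tree is C—D (8); add C.
MST edges: F—I, B—I, A—B, A—H, A—G, E—H, D—E, C—D; total weight 7+1+12+3+5+7+1+8 = 44.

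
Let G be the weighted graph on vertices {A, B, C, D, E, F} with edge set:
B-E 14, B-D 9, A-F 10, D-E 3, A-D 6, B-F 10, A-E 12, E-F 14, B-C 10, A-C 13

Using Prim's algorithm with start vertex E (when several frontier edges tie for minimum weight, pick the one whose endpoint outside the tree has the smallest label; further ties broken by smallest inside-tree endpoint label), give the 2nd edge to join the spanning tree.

Prim, starting at E.
Step 1: cheapest edge leaving the tree is D-E (3); add D.
Step 2: cheapest edge leaving the tree is A-D (6); add A.
Step 3: cheapest edge leaving the tree is B-D (9); add B.
Step 4: cheapest edge leaving the tree is B-C (10); add C.
Step 5: cheapest edge leaving the tree is A-F (10); add F.
The 2nd edge added is A-D.

A-D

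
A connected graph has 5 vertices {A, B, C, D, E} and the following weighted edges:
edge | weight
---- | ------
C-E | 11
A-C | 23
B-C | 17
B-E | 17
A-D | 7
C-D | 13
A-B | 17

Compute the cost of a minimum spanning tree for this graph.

Sort edges by weight, then run Kruskal:
A-D (7): add. Components now {A,D} {B} {C} {E}
C-E (11): add. Components now {A,D} {B} {C,E}
C-D (13): add. Components now {A,C,D,E} {B}
A-B (17): add. Components now {A,B,C,D,E}
MST edges: A-D, C-E, C-D, A-B; total weight 7+11+13+17 = 48.

48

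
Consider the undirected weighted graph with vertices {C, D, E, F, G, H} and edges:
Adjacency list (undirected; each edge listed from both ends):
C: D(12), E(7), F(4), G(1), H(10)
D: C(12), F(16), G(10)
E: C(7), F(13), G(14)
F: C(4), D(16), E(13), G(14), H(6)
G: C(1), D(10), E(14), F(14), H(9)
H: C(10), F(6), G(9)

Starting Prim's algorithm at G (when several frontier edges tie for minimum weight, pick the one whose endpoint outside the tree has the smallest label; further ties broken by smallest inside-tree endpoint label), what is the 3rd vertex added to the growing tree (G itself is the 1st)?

F

Prim's algorithm from G:
Step 1: frontier [C—G 1, G—H 9, D—G 10, E—G 14, F—G 14] → take C—G (1); add C.
Step 2: frontier [C—F 4, C—E 7, C—H 10, C—D 12, G—H 9, D—G 10, E—G 14, F—G 14] → take C—F (4); add F.
Step 3: frontier [C—E 7, C—H 10, C—D 12, F—H 6, E—F 13, D—F 16, G—H 9, D—G 10, E—G 14] → take F—H (6); add H.
Step 4: frontier [C—E 7, C—D 12, E—F 13, D—F 16, D—G 10, E—G 14] → take C—E (7); add E.
Step 5: frontier [C—D 12, D—F 16, D—G 10] → take D—G (10); add D.
Vertex order: G, C, F, H, E, D. The 3rd vertex is F.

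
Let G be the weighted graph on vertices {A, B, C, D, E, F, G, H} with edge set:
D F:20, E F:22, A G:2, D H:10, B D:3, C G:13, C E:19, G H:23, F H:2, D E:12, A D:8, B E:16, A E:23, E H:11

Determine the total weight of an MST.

49

Prim, starting at A.
Step 1: frontier [A G 2, A D 8, A E 23] → take A G (2); add G.
Step 2: frontier [A D 8, A E 23, C G 13, G H 23] → take A D (8); add D.
Step 3: frontier [A E 23, B D 3, D H 10, D E 12, D F 20, C G 13, G H 23] → take B D (3); add B.
Step 4: frontier [A E 23, B E 16, D H 10, D E 12, D F 20, C G 13, G H 23] → take D H (10); add H.
Step 5: frontier [A E 23, B E 16, D E 12, D F 20, C G 13, F H 2, E H 11] → take F H (2); add F.
Step 6: frontier [A E 23, B E 16, D E 12, E F 22, C G 13, E H 11] → take E H (11); add E.
Step 7: frontier [C E 19, C G 13] → take C G (13); add C.
MST edges: A G, A D, B D, D H, F H, E H, C G; total weight 2+8+3+10+2+11+13 = 49.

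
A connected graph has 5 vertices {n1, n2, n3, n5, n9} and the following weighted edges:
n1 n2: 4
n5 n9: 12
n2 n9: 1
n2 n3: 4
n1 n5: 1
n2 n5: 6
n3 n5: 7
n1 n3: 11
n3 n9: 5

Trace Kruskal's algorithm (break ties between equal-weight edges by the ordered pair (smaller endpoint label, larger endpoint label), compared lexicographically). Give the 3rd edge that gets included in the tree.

n1-n2

Kruskal: consider edges lightest-first.
n1 n5 (1): add — endpoints in different components.
n2 n9 (1): add — endpoints in different components.
n1 n2 (4): add — endpoints in different components.
n2 n3 (4): add — endpoints in different components.
The 3rd edge added is n1 n2.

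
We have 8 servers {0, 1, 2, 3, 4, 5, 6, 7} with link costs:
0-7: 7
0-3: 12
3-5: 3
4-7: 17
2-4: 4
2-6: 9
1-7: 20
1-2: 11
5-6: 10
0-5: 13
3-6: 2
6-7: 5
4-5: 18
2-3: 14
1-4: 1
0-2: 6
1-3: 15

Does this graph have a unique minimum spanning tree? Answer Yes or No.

Yes

Kruskal: consider edges lightest-first.
1-4 (1): add — endpoints in different components.
3-6 (2): add — endpoints in different components.
3-5 (3): add — endpoints in different components.
2-4 (4): add — endpoints in different components.
6-7 (5): add — endpoints in different components.
0-2 (6): add — endpoints in different components.
0-7 (7): add — endpoints in different components.
Every non-tree edge has weight strictly greater than the heaviest edge on the tree path between its endpoints, so the MST is unique.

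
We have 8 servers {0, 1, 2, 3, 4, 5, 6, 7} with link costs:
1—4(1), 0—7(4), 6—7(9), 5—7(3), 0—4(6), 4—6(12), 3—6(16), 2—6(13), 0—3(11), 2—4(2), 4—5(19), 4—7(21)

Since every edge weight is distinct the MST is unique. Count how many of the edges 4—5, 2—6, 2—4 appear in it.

1

Kruskal's algorithm — process edges by increasing weight (ties by edge label):
1—4 (1): add — endpoints in different components.
2—4 (2): add — endpoints in different components.
5—7 (3): add — endpoints in different components.
0—7 (4): add — endpoints in different components.
0—4 (6): add — endpoints in different components.
6—7 (9): add — endpoints in different components.
0—3 (11): add — endpoints in different components.
MST edge set: {1—4, 2—4, 5—7, 0—7, 0—4, 6—7, 0—3}.
Of the listed edges, {2—4} are in the MST → 1.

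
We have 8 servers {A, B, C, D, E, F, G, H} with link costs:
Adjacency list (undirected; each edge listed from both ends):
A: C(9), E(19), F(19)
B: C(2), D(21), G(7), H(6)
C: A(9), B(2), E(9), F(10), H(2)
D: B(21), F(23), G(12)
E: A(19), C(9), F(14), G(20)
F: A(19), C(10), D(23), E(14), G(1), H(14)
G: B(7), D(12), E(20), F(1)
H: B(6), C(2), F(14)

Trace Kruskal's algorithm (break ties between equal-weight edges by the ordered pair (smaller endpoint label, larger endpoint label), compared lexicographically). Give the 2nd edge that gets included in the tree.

B-C

Kruskal: consider edges lightest-first.
F–G (1): add — endpoints in different components.
B–C (2): add — endpoints in different components.
C–H (2): add — endpoints in different components.
B–H (6): skip — B and H already connected.
B–G (7): add — endpoints in different components.
A–C (9): add — endpoints in different components.
C–E (9): add — endpoints in different components.
C–F (10): skip — C and F already connected.
D–G (12): add — endpoints in different components.
The 2nd edge added is B–C.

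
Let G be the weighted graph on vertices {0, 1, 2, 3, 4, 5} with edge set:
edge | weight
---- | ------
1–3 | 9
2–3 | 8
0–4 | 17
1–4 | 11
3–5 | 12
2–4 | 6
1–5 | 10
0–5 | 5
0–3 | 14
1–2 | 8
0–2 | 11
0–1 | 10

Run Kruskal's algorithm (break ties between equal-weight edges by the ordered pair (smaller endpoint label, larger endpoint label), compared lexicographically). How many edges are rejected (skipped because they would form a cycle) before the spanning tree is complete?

Sort edges by weight, then run Kruskal:
0–5 (5): add. Components now {0,5} {1} {2} {3} {4}
2–4 (6): add. Components now {0,5} {1} {2,4} {3}
1–2 (8): add. Components now {0,5} {1,2,4} {3}
2–3 (8): add. Components now {0,5} {1,2,3,4}
1–3 (9): skip — 1 and 3 already connected.
0–1 (10): add. Components now {0,1,2,3,4,5}
Edges rejected before the tree was complete: 1.

1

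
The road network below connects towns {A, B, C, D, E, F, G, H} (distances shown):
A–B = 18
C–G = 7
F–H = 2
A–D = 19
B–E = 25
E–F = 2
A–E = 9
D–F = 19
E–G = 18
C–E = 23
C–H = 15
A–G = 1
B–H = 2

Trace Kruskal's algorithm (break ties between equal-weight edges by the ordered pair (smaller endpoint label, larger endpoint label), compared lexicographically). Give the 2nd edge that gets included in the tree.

B-H

Sort edges by weight, then run Kruskal:
A–G (1): add — endpoints in different components.
B–H (2): add — endpoints in different components.
E–F (2): add — endpoints in different components.
F–H (2): add — endpoints in different components.
C–G (7): add — endpoints in different components.
A–E (9): add — endpoints in different components.
C–H (15): skip — C and H already connected.
A–B (18): skip — A and B already connected.
E–G (18): skip — E and G already connected.
A–D (19): add — endpoints in different components.
The 2nd edge added is B–H.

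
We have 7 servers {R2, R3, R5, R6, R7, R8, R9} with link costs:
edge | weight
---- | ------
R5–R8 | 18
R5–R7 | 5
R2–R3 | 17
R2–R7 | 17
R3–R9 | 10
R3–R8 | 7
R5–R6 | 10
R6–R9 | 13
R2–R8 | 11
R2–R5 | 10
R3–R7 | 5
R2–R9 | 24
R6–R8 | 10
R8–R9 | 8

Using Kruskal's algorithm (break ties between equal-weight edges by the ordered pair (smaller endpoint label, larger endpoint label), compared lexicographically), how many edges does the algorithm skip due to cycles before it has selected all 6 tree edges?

1

Kruskal: consider edges lightest-first.
R3–R7 (5): add. Components now {R2} {R9} {R8} {R3,R7} {R6} {R5}
R5–R7 (5): add. Components now {R2} {R9} {R8} {R3,R5,R7} {R6}
R3–R8 (7): add. Components now {R2} {R9} {R3,R5,R7,R8} {R6}
R8–R9 (8): add. Components now {R2} {R3,R5,R7,R8,R9} {R6}
R2–R5 (10): add. Components now {R2,R3,R5,R7,R8,R9} {R6}
R3–R9 (10): skip — R9 and R3 already connected.
R5–R6 (10): add. Components now {R2,R3,R5,R6,R7,R8,R9}
Edges rejected before the tree was complete: 1.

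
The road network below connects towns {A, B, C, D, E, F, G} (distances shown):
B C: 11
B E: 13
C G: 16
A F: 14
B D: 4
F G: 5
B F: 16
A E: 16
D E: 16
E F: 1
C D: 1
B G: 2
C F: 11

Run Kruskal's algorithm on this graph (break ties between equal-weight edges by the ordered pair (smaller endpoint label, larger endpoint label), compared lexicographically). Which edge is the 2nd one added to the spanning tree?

E-F

Kruskal's algorithm — process edges by increasing weight (ties by edge label):
C D (1): add — endpoints in different components.
E F (1): add — endpoints in different components.
B G (2): add — endpoints in different components.
B D (4): add — endpoints in different components.
F G (5): add — endpoints in different components.
B C (11): skip — B and C already connected.
C F (11): skip — C and F already connected.
B E (13): skip — B and E already connected.
A F (14): add — endpoints in different components.
The 2nd edge added is E F.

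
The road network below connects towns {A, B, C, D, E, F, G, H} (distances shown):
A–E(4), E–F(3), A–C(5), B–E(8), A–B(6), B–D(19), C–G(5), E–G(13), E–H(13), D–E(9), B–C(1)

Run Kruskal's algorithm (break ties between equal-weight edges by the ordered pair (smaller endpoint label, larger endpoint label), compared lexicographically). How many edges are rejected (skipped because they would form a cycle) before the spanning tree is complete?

Sort edges by weight, then run Kruskal:
B–C (1): add — endpoints in different components.
E–F (3): add — endpoints in different components.
A–E (4): add — endpoints in different components.
A–C (5): add — endpoints in different components.
C–G (5): add — endpoints in different components.
A–B (6): skip — A and B already connected.
B–E (8): skip — B and E already connected.
D–E (9): add — endpoints in different components.
E–G (13): skip — E and G already connected.
E–H (13): add — endpoints in different components.
Edges rejected before the tree was complete: 3.

3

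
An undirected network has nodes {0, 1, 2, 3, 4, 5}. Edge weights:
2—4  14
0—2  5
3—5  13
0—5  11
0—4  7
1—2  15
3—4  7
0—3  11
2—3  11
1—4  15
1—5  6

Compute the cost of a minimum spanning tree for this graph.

36

Kruskal: consider edges lightest-first.
0—2 (5): add — endpoints in different components.
1—5 (6): add — endpoints in different components.
0—4 (7): add — endpoints in different components.
3—4 (7): add — endpoints in different components.
0—3 (11): skip — 0 and 3 already connected.
0—5 (11): add — endpoints in different components.
MST edges: 0—2, 1—5, 0—4, 3—4, 0—5; total weight 5+6+7+7+11 = 36.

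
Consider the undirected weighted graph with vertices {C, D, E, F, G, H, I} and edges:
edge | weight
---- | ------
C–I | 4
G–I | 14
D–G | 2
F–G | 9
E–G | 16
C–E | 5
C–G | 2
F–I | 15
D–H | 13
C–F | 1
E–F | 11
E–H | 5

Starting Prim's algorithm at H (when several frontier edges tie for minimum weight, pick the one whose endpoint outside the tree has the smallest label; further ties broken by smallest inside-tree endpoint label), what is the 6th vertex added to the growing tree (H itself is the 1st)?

Prim, starting at H.
Step 1: frontier [E–H 5, D–H 13] → take E–H (5); add E.
Step 2: frontier [C–E 5, E–F 11, E–G 16, D–H 13] → take C–E (5); add C.
Step 3: frontier [C–F 1, C–G 2, C–I 4, E–F 11, E–G 16, D–H 13] → take C–F (1); add F.
Step 4: frontier [C–G 2, C–I 4, E–G 16, F–G 9, F–I 15, D–H 13] → take C–G (2); add G.
Step 5: frontier [C–I 4, F–I 15, D–G 2, G–I 14, D–H 13] → take D–G (2); add D.
Step 6: frontier [C–I 4, F–I 15, G–I 14] → take C–I (4); add I.
Vertex order: H, E, C, F, G, D, I. The 6th vertex is D.

D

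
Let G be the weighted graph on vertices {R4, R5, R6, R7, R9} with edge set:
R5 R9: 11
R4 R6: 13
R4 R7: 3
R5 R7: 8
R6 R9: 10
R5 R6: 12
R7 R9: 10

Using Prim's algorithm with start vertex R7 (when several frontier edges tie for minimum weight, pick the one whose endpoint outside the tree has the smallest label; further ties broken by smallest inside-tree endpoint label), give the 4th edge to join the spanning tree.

R6-R9

Prim's algorithm from R7:
Step 1: cheapest edge leaving the tree is R4 R7 (3); add R4.
Step 2: cheapest edge leaving the tree is R5 R7 (8); add R5.
Step 3: cheapest edge leaving the tree is R7 R9 (10); add R9.
Step 4: cheapest edge leaving the tree is R6 R9 (10); add R6.
The 4th edge added is R6 R9.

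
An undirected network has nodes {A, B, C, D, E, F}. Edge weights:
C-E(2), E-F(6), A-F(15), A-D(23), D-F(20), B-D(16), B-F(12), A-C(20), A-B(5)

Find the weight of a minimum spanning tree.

41

Grow the tree from F using Prim:
Step 1: cheapest edge leaving the tree is E-F (6); add E.
Step 2: cheapest edge leaving the tree is C-E (2); add C.
Step 3: cheapest edge leaving the tree is B-F (12); add B.
Step 4: cheapest edge leaving the tree is A-B (5); add A.
Step 5: cheapest edge leaving the tree is B-D (16); add D.
MST edges: E-F, C-E, B-F, A-B, B-D; total weight 6+2+12+5+16 = 41.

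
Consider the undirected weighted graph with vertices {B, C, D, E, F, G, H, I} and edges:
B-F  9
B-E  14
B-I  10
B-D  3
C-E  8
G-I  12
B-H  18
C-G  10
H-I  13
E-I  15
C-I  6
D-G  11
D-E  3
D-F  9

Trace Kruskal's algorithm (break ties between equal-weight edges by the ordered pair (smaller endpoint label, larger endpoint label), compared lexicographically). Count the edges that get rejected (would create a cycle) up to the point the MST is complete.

4

Kruskal's algorithm — process edges by increasing weight (ties by edge label):
B-D (3): add — endpoints in different components.
D-E (3): add — endpoints in different components.
C-I (6): add — endpoints in different components.
C-E (8): add — endpoints in different components.
B-F (9): add — endpoints in different components.
D-F (9): skip — D and F already connected.
B-I (10): skip — B and I already connected.
C-G (10): add — endpoints in different components.
D-G (11): skip — D and G already connected.
G-I (12): skip — G and I already connected.
H-I (13): add — endpoints in different components.
Edges rejected before the tree was complete: 4.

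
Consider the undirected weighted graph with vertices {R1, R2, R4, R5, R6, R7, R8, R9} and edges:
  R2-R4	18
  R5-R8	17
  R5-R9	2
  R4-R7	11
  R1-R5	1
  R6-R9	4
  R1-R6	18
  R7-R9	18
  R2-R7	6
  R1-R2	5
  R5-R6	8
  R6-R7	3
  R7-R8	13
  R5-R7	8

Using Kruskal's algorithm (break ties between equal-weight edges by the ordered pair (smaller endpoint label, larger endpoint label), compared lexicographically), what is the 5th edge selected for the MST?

Kruskal's algorithm — process edges by increasing weight (ties by edge label):
R1-R5 (1): add — endpoints in different components.
R5-R9 (2): add — endpoints in different components.
R6-R7 (3): add — endpoints in different components.
R6-R9 (4): add — endpoints in different components.
R1-R2 (5): add — endpoints in different components.
R2-R7 (6): skip — R2 and R7 already connected.
R5-R6 (8): skip — R5 and R6 already connected.
R5-R7 (8): skip — R5 and R7 already connected.
R4-R7 (11): add — endpoints in different components.
R7-R8 (13): add — endpoints in different components.
The 5th edge added is R1-R2.

R1-R2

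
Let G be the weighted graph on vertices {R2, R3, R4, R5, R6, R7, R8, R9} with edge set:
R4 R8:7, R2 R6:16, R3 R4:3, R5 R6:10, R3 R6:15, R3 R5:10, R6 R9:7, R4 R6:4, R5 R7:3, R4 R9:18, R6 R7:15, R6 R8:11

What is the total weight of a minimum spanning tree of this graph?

50

Sort edges by weight, then run Kruskal:
R3 R4 (3): add — endpoints in different components.
R5 R7 (3): add — endpoints in different components.
R4 R6 (4): add — endpoints in different components.
R4 R8 (7): add — endpoints in different components.
R6 R9 (7): add — endpoints in different components.
R3 R5 (10): add — endpoints in different components.
R5 R6 (10): skip — R5 and R6 already connected.
R6 R8 (11): skip — R8 and R6 already connected.
R3 R6 (15): skip — R3 and R6 already connected.
R6 R7 (15): skip — R7 and R6 already connected.
R2 R6 (16): add — endpoints in different components.
MST edges: R3 R4, R5 R7, R4 R6, R4 R8, R6 R9, R3 R5, R2 R6; total weight 3+3+4+7+7+10+16 = 50.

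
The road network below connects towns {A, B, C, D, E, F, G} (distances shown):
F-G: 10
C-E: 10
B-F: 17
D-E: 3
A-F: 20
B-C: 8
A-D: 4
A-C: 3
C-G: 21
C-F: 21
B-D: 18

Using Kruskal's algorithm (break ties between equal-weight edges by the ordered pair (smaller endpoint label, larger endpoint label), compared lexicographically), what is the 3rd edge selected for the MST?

Sort edges by weight, then run Kruskal:
A-C (3): add — endpoints in different components.
D-E (3): add — endpoints in different components.
A-D (4): add — endpoints in different components.
B-C (8): add — endpoints in different components.
C-E (10): skip — C and E already connected.
F-G (10): add — endpoints in different components.
B-F (17): add — endpoints in different components.
The 3rd edge added is A-D.

A-D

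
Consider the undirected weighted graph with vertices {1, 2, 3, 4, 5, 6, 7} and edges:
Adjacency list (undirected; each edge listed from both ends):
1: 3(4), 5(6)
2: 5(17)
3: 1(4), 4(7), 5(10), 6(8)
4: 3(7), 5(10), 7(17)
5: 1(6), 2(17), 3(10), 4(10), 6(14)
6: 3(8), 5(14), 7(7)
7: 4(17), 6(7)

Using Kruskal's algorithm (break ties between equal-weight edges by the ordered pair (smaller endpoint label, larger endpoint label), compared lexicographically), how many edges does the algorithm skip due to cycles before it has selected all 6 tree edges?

Kruskal's algorithm — process edges by increasing weight (ties by edge label):
1–3 (4): add — endpoints in different components.
1–5 (6): add — endpoints in different components.
3–4 (7): add — endpoints in different components.
6–7 (7): add — endpoints in different components.
3–6 (8): add — endpoints in different components.
3–5 (10): skip — 3 and 5 already connected.
4–5 (10): skip — 4 and 5 already connected.
5–6 (14): skip — 5 and 6 already connected.
2–5 (17): add — endpoints in different components.
Edges rejected before the tree was complete: 3.

3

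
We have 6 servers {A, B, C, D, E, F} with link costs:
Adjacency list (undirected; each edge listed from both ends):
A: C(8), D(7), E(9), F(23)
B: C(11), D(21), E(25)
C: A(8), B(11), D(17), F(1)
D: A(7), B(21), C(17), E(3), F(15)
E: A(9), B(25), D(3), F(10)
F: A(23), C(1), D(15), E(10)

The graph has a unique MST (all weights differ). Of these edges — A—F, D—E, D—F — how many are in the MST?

Kruskal: consider edges lightest-first.
C—F (1): add. Components now {A} {B} {C,F} {D} {E}
D—E (3): add. Components now {A} {B} {C,F} {D,E}
A—D (7): add. Components now {A,D,E} {B} {C,F}
A—C (8): add. Components now {A,C,D,E,F} {B}
A—E (9): skip — A and E already connected.
E—F (10): skip — E and F already connected.
B—C (11): add. Components now {A,B,C,D,E,F}
MST edge set: {C—F, D—E, A—D, A—C, B—C}.
Of the listed edges, {D—E} are in the MST → 1.

1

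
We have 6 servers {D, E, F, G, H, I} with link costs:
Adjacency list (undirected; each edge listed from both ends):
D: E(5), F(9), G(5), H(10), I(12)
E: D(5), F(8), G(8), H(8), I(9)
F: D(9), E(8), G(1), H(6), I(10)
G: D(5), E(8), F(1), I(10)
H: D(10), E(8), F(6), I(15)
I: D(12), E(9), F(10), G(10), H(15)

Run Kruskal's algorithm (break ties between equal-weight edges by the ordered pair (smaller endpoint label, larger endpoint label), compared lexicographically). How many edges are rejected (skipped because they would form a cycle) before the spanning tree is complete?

4

Kruskal's algorithm — process edges by increasing weight (ties by edge label):
F—G (1): add. Components now {D} {E} {F,G} {H} {I}
D—E (5): add. Components now {D,E} {F,G} {H} {I}
D—G (5): add. Components now {D,E,F,G} {H} {I}
F—H (6): add. Components now {D,E,F,G,H} {I}
E—F (8): skip — E and F already connected.
E—G (8): skip — E and G already connected.
E—H (8): skip — E and H already connected.
D—F (9): skip — D and F already connected.
E—I (9): add. Components now {D,E,F,G,H,I}
Edges rejected before the tree was complete: 4.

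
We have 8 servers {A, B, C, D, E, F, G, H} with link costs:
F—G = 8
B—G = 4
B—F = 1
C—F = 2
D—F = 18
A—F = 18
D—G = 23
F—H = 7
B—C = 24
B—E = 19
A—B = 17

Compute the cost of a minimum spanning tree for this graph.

68

Prim, starting at H.
Step 1: cheapest edge leaving the tree is F—H (7); add F.
Step 2: cheapest edge leaving the tree is B—F (1); add B.
Step 3: cheapest edge leaving the tree is C—F (2); add C.
Step 4: cheapest edge leaving the tree is B—G (4); add G.
Step 5: cheapest edge leaving the tree is A—B (17); add A.
Step 6: cheapest edge leaving the tree is D—F (18); add D.
Step 7: cheapest edge leaving the tree is B—E (19); add E.
MST edges: F—H, B—F, C—F, B—G, A—B, D—F, B—E; total weight 7+1+2+4+17+18+19 = 68.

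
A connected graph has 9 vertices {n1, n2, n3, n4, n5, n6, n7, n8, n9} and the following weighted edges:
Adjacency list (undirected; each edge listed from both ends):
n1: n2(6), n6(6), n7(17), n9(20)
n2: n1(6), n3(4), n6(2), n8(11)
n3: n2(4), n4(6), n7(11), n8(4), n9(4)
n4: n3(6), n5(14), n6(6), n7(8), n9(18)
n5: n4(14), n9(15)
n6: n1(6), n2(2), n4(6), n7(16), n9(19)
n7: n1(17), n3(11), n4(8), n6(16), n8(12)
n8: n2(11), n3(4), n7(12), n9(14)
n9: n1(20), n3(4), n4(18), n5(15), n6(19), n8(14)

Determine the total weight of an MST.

Prim, starting at n4.
Step 1: cheapest edge leaving the tree is n3 n4 (6); add n3.
Step 2: cheapest edge leaving the tree is n2 n3 (4); add n2.
Step 3: cheapest edge leaving the tree is n2 n6 (2); add n6.
Step 4: cheapest edge leaving the tree is n3 n8 (4); add n8.
Step 5: cheapest edge leaving the tree is n3 n9 (4); add n9.
Step 6: cheapest edge leaving the tree is n1 n2 (6); add n1.
Step 7: cheapest edge leaving the tree is n4 n7 (8); add n7.
Step 8: cheapest edge leaving the tree is n4 n5 (14); add n5.
MST edges: n3 n4, n2 n3, n2 n6, n3 n8, n3 n9, n1 n2, n4 n7, n4 n5; total weight 6+4+2+4+4+6+8+14 = 48.

48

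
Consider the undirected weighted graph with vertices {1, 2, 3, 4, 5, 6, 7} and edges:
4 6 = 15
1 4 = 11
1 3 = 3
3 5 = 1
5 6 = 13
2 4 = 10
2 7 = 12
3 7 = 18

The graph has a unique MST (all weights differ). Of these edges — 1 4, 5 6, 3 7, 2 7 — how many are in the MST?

3

Sort edges by weight, then run Kruskal:
3 5 (1): add — endpoints in different components.
1 3 (3): add — endpoints in different components.
2 4 (10): add — endpoints in different components.
1 4 (11): add — endpoints in different components.
2 7 (12): add — endpoints in different components.
5 6 (13): add — endpoints in different components.
MST edge set: {3 5, 1 3, 2 4, 1 4, 2 7, 5 6}.
Of the listed edges, {1 4, 5 6, 2 7} are in the MST → 3.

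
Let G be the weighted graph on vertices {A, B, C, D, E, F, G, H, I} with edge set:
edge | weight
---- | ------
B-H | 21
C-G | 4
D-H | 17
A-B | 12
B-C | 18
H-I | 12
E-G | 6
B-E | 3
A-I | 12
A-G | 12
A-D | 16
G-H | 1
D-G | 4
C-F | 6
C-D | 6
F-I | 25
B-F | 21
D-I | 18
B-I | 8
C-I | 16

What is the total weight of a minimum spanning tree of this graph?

Prim, starting at D.
Step 1: cheapest edge leaving the tree is D-G (4); add G.
Step 2: cheapest edge leaving the tree is G-H (1); add H.
Step 3: cheapest edge leaving the tree is C-G (4); add C.
Step 4: cheapest edge leaving the tree is E-G (6); add E.
Step 5: cheapest edge leaving the tree is B-E (3); add B.
Step 6: cheapest edge leaving the tree is C-F (6); add F.
Step 7: cheapest edge leaving the tree is B-I (8); add I.
Step 8: cheapest edge leaving the tree is A-B (12); add A.
MST edges: D-G, G-H, C-G, E-G, B-E, C-F, B-I, A-B; total weight 4+1+4+6+3+6+8+12 = 44.

44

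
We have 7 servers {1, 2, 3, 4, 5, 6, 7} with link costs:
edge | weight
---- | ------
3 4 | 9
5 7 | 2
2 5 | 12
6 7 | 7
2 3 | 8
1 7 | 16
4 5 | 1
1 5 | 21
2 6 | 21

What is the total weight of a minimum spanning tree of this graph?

43

Prim, starting at 6.
Step 1: cheapest edge leaving the tree is 6 7 (7); add 7.
Step 2: cheapest edge leaving the tree is 5 7 (2); add 5.
Step 3: cheapest edge leaving the tree is 4 5 (1); add 4.
Step 4: cheapest edge leaving the tree is 3 4 (9); add 3.
Step 5: cheapest edge leaving the tree is 2 3 (8); add 2.
Step 6: cheapest edge leaving the tree is 1 7 (16); add 1.
MST edges: 6 7, 5 7, 4 5, 3 4, 2 3, 1 7; total weight 7+2+1+9+8+16 = 43.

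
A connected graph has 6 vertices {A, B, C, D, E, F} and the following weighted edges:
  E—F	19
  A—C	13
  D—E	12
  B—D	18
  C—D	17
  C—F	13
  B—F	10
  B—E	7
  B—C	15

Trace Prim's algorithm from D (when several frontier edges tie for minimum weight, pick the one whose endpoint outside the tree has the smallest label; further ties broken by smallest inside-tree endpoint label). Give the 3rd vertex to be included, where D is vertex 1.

B

Grow the tree from D using Prim:
Step 1: cheapest edge leaving the tree is D—E (12); add E.
Step 2: cheapest edge leaving the tree is B—E (7); add B.
Step 3: cheapest edge leaving the tree is B—F (10); add F.
Step 4: cheapest edge leaving the tree is C—F (13); add C.
Step 5: cheapest edge leaving the tree is A—C (13); add A.
Vertex order: D, E, B, F, C, A. The 3rd vertex is B.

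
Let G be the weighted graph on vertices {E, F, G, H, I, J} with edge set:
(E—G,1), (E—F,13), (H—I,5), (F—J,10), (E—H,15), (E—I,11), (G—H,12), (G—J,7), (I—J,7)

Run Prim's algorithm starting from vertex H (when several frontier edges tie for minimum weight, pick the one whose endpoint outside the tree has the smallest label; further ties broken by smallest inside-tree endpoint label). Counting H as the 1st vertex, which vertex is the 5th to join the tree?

E

Prim's algorithm from H:
Step 1: frontier [H—I 5, G—H 12, E—H 15] → take H—I (5); add I.
Step 2: frontier [G—H 12, E—H 15, I—J 7, E—I 11] → take I—J (7); add J.
Step 3: frontier [G—H 12, E—H 15, E—I 11, G—J 7, F—J 10] → take G—J (7); add G.
Step 4: frontier [E—G 1, E—H 15, E—I 11, F—J 10] → take E—G (1); add E.
Step 5: frontier [E—F 13, F—J 10] → take F—J (10); add F.
Vertex order: H, I, J, G, E, F. The 5th vertex is E.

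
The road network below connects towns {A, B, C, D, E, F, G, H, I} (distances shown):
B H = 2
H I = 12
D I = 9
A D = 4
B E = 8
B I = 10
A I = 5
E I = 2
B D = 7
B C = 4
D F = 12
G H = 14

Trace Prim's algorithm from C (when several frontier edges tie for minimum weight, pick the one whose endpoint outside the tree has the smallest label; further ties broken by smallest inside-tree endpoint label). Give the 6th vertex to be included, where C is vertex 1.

I

Prim's algorithm from C:
Step 1: frontier [B C 4] → take B C (4); add B.
Step 2: frontier [B H 2, B D 7, B E 8, B I 10] → take B H (2); add H.
Step 3: frontier [B D 7, B E 8, B I 10, H I 12, G H 14] → take B D (7); add D.
Step 4: frontier [B E 8, B I 10, A D 4, D I 9, D F 12, H I 12, G H 14] → take A D (4); add A.
Step 5: frontier [A I 5, B E 8, B I 10, D I 9, D F 12, H I 12, G H 14] → take A I (5); add I.
Step 6: frontier [B E 8, D F 12, G H 14, E I 2] → take E I (2); add E.
Step 7: frontier [D F 12, G H 14] → take D F (12); add F.
Step 8: frontier [G H 14] → take G H (14); add G.
Vertex order: C, B, H, D, A, I, E, F, G. The 6th vertex is I.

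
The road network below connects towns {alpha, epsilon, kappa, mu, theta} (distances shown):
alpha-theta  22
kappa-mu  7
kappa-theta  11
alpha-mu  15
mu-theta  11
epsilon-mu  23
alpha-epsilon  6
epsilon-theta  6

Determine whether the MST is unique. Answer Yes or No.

No

Kruskal's algorithm — process edges by increasing weight (ties by edge label):
alpha-epsilon (6): add — endpoints in different components.
epsilon-theta (6): add — endpoints in different components.
kappa-mu (7): add — endpoints in different components.
kappa-theta (11): add — endpoints in different components.
Non-tree edge mu-theta has weight 11, equal to the heaviest edge on its tree cycle — swapping gives another MST of the same weight. Not unique.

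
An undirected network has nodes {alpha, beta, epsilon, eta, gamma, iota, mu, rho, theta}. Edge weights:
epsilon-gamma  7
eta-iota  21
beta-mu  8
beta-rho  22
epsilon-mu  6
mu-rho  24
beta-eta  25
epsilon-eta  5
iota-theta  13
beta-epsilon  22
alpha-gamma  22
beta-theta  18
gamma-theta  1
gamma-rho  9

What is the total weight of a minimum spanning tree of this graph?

Kruskal: consider edges lightest-first.
gamma-theta (1): add — endpoints in different components.
epsilon-eta (5): add — endpoints in different components.
epsilon-mu (6): add — endpoints in different components.
epsilon-gamma (7): add — endpoints in different components.
beta-mu (8): add — endpoints in different components.
gamma-rho (9): add — endpoints in different components.
iota-theta (13): add — endpoints in different components.
beta-theta (18): skip — beta and theta already connected.
eta-iota (21): skip — eta and iota already connected.
alpha-gamma (22): add — endpoints in different components.
MST edges: gamma-theta, epsilon-eta, epsilon-mu, epsilon-gamma, beta-mu, gamma-rho, iota-theta, alpha-gamma; total weight 1+5+6+7+8+9+13+22 = 71.

71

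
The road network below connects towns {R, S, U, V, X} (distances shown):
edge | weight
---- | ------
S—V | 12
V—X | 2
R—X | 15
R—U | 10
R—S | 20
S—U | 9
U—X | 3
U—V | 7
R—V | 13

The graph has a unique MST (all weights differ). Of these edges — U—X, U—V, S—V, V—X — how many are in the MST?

Kruskal: consider edges lightest-first.
V—X (2): add — endpoints in different components.
U—X (3): add — endpoints in different components.
U—V (7): skip — U and V already connected.
S—U (9): add — endpoints in different components.
R—U (10): add — endpoints in different components.
MST edge set: {V—X, U—X, S—U, R—U}.
Of the listed edges, {U—X, V—X} are in the MST → 2.

2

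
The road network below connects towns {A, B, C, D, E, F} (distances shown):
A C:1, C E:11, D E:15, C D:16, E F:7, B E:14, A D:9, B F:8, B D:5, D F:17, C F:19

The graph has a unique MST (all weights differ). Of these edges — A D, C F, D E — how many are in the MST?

Sort edges by weight, then run Kruskal:
A C (1): add — endpoints in different components.
B D (5): add — endpoints in different components.
E F (7): add — endpoints in different components.
B F (8): add — endpoints in different components.
A D (9): add — endpoints in different components.
MST edge set: {A C, B D, E F, B F, A D}.
Of the listed edges, {A D} are in the MST → 1.

1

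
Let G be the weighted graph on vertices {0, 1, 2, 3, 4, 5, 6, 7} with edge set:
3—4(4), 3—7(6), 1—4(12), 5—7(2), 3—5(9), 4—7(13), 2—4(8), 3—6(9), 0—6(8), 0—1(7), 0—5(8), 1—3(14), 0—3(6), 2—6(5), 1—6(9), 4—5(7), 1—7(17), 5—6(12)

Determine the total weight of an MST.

38

Prim, starting at 4.
Step 1: cheapest edge leaving the tree is 3—4 (4); add 3.
Step 2: cheapest edge leaving the tree is 0—3 (6); add 0.
Step 3: cheapest edge leaving the tree is 3—7 (6); add 7.
Step 4: cheapest edge leaving the tree is 5—7 (2); add 5.
Step 5: cheapest edge leaving the tree is 0—1 (7); add 1.
Step 6: cheapest edge leaving the tree is 2—4 (8); add 2.
Step 7: cheapest edge leaving the tree is 2—6 (5); add 6.
MST edges: 3—4, 0—3, 3—7, 5—7, 0—1, 2—4, 2—6; total weight 4+6+6+2+7+8+5 = 38.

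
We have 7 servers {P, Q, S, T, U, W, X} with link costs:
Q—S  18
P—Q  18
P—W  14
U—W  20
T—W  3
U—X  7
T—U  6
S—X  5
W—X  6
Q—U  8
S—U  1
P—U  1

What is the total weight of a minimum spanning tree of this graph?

24

Prim, starting at X.
Step 1: cheapest edge leaving the tree is S—X (5); add S.
Step 2: cheapest edge leaving the tree is S—U (1); add U.
Step 3: cheapest edge leaving the tree is P—U (1); add P.
Step 4: cheapest edge leaving the tree is T—U (6); add T.
Step 5: cheapest edge leaving the tree is T—W (3); add W.
Step 6: cheapest edge leaving the tree is Q—U (8); add Q.
MST edges: S—X, S—U, P—U, T—U, T—W, Q—U; total weight 5+1+1+6+3+8 = 24.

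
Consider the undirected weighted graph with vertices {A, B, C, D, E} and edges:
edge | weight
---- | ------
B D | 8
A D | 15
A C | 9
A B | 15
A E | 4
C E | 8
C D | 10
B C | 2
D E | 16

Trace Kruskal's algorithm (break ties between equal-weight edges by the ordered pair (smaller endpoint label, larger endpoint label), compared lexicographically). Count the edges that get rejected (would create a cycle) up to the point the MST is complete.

0

Sort edges by weight, then run Kruskal:
B C (2): add — endpoints in different components.
A E (4): add — endpoints in different components.
B D (8): add — endpoints in different components.
C E (8): add — endpoints in different components.
Edges rejected before the tree was complete: 0.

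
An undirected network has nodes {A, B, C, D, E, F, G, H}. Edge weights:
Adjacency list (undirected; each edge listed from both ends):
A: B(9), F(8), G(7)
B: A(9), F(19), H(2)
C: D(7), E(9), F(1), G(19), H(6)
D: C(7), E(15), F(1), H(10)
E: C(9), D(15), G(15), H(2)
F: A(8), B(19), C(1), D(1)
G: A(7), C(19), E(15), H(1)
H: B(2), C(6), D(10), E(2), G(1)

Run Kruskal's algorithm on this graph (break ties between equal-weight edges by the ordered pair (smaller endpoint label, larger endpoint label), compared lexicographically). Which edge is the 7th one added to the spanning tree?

Sort edges by weight, then run Kruskal:
C–F (1): add — endpoints in different components.
D–F (1): add — endpoints in different components.
G–H (1): add — endpoints in different components.
B–H (2): add — endpoints in different components.
E–H (2): add — endpoints in different components.
C–H (6): add — endpoints in different components.
A–G (7): add — endpoints in different components.
The 7th edge added is A–G.

A-G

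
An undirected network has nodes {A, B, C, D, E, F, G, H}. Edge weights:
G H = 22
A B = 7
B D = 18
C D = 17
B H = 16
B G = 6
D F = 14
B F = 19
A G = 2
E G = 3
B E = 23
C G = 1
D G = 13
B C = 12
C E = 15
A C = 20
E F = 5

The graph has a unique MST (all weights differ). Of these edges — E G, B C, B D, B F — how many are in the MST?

Kruskal: consider edges lightest-first.
C G (1): add — endpoints in different components.
A G (2): add — endpoints in different components.
E G (3): add — endpoints in different components.
E F (5): add — endpoints in different components.
B G (6): add — endpoints in different components.
A B (7): skip — A and B already connected.
B C (12): skip — B and C already connected.
D G (13): add — endpoints in different components.
D F (14): skip — D and F already connected.
C E (15): skip — C and E already connected.
B H (16): add — endpoints in different components.
MST edge set: {C G, A G, E G, E F, B G, D G, B H}.
Of the listed edges, {E G} are in the MST → 1.

1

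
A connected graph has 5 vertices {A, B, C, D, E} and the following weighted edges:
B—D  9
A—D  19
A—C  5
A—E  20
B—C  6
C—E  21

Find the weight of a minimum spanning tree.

40

Kruskal's algorithm — process edges by increasing weight (ties by edge label):
A—C (5): add — endpoints in different components.
B—C (6): add — endpoints in different components.
B—D (9): add — endpoints in different components.
A—D (19): skip — A and D already connected.
A—E (20): add — endpoints in different components.
MST edges: A—C, B—C, B—D, A—E; total weight 5+6+9+20 = 40.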